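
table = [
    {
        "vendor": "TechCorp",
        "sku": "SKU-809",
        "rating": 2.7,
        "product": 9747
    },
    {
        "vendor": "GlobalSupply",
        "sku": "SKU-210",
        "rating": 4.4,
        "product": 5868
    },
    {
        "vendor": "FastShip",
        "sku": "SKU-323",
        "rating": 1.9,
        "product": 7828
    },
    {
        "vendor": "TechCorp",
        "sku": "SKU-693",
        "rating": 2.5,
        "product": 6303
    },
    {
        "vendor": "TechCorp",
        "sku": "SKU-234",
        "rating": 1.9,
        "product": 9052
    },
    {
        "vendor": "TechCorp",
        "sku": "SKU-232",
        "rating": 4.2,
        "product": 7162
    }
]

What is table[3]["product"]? 6303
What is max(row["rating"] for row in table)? 4.4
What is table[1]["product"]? 5868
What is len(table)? 6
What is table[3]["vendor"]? "TechCorp"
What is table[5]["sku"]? "SKU-232"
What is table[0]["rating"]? 2.7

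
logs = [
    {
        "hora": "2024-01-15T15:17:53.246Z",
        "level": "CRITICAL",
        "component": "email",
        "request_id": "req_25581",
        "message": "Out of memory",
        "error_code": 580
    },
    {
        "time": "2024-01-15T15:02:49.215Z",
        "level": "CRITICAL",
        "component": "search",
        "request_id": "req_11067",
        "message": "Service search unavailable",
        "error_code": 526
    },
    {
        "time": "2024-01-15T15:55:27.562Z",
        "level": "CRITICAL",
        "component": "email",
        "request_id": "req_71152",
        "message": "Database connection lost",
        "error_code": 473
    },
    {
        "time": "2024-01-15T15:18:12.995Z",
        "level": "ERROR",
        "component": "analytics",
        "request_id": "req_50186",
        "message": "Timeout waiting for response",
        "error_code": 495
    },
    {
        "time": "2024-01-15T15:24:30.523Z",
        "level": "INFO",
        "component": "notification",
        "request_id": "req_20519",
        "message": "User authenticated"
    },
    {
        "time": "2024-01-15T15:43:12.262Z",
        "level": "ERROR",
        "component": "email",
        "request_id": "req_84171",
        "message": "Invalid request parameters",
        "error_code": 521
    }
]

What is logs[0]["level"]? "CRITICAL"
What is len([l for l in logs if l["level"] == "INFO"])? 1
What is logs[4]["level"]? "INFO"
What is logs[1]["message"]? "Service search unavailable"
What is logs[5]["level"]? "ERROR"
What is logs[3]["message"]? "Timeout waiting for response"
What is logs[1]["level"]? "CRITICAL"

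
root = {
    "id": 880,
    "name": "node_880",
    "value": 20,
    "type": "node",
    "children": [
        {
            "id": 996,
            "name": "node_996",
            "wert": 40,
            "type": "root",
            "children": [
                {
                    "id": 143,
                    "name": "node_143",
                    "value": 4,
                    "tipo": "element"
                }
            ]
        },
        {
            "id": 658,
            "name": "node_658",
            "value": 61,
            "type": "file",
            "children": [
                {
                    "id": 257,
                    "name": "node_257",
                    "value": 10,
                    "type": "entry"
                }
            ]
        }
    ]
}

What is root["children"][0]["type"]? "root"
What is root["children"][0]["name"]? "node_996"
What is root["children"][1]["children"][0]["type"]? "entry"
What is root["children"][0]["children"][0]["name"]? "node_143"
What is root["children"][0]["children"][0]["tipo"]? "element"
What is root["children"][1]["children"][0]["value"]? 10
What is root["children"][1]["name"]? "node_658"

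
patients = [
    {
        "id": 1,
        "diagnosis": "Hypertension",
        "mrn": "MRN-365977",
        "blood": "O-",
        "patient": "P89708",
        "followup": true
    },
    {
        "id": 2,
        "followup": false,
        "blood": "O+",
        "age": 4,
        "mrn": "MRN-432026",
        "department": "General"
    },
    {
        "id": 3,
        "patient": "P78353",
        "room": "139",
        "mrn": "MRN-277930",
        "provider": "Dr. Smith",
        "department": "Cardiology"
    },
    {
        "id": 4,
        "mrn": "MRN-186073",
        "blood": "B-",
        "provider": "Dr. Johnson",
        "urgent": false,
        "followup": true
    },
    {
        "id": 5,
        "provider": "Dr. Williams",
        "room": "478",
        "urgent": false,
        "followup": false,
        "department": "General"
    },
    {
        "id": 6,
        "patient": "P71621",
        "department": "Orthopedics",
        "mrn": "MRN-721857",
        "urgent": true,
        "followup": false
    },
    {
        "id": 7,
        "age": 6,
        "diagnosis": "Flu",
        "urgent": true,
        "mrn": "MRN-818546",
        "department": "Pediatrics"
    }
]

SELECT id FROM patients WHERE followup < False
[]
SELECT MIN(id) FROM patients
1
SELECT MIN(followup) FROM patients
False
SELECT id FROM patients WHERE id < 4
[1, 2, 3]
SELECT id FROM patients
[1, 2, 3, 4, 5, 6, 7]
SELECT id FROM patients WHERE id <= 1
[1]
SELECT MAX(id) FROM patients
7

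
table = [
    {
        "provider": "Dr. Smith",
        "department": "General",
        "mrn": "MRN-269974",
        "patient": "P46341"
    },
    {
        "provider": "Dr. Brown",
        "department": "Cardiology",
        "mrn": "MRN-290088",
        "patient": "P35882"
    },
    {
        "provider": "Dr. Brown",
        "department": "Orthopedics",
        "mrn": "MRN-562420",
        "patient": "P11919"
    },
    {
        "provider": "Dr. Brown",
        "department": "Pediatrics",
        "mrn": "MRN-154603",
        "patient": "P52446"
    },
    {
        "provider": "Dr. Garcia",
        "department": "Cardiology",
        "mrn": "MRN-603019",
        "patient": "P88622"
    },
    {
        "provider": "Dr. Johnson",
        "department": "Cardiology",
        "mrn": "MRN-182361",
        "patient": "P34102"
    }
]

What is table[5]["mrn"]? "MRN-182361"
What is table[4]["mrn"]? "MRN-603019"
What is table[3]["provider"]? "Dr. Brown"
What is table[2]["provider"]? "Dr. Brown"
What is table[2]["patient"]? "P11919"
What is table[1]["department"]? "Cardiology"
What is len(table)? 6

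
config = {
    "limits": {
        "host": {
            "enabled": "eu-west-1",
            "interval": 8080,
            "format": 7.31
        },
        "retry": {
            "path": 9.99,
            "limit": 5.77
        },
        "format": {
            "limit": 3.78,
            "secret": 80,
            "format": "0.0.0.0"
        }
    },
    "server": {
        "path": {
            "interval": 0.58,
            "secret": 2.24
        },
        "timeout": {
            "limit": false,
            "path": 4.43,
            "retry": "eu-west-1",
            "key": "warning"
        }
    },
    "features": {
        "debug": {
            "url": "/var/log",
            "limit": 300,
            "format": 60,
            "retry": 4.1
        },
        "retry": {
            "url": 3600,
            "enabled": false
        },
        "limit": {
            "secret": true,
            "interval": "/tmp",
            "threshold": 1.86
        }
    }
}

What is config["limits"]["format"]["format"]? "0.0.0.0"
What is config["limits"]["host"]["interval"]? 8080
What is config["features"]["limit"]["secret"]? True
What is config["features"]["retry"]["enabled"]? False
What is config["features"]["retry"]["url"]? 3600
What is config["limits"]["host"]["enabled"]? "eu-west-1"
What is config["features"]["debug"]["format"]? 60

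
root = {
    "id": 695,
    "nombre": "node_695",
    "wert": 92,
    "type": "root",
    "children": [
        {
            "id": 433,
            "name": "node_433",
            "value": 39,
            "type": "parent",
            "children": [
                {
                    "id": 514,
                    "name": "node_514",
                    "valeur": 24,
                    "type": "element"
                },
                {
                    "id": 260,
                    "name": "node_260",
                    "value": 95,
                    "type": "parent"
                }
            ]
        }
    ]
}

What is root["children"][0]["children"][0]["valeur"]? 24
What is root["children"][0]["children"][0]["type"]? "element"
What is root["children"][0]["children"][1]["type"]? "parent"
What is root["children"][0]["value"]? 39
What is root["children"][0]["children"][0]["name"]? "node_514"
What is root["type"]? "root"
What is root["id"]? 695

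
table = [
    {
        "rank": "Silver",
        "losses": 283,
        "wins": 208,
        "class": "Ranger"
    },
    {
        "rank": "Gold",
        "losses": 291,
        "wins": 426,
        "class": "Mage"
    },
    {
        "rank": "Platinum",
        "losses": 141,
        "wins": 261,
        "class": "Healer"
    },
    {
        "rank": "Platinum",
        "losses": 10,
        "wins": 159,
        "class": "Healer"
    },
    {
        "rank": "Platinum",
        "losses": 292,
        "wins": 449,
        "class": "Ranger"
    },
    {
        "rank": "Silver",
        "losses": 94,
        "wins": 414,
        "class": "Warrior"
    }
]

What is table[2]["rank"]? "Platinum"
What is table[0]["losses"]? 283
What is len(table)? 6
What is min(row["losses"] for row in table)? 10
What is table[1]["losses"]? 291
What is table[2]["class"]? "Healer"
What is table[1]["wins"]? 426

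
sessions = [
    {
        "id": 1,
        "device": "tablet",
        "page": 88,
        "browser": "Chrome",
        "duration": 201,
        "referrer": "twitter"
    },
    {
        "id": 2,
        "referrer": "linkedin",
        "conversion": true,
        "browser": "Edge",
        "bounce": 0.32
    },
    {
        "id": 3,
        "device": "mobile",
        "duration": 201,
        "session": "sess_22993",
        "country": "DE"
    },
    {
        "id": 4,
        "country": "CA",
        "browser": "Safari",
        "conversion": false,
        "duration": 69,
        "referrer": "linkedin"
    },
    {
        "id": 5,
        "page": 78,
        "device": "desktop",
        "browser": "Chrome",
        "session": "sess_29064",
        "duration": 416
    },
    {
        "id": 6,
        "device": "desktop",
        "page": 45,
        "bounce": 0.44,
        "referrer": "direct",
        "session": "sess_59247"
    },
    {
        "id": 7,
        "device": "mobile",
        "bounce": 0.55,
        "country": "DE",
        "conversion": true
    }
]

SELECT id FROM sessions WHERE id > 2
[3, 4, 5, 6, 7]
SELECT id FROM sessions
[1, 2, 3, 4, 5, 6, 7]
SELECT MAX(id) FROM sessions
7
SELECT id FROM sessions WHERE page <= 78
[5, 6]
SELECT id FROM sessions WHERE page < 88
[5, 6]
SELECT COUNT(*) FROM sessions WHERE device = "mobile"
2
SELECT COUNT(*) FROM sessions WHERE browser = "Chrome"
2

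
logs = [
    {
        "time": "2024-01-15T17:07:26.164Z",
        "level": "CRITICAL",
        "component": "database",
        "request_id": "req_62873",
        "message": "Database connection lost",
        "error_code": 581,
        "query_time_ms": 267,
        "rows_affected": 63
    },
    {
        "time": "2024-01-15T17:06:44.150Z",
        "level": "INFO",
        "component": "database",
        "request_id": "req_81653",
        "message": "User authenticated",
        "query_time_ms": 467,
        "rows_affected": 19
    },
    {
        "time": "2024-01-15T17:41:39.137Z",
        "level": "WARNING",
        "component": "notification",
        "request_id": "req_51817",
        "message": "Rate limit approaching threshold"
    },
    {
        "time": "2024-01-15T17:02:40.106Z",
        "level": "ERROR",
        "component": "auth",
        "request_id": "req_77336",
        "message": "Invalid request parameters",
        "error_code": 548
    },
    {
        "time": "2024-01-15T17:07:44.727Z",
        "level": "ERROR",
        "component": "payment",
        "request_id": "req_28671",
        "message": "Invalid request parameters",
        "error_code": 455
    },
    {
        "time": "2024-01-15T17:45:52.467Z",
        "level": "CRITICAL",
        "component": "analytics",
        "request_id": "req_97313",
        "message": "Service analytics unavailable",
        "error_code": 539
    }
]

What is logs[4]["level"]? "ERROR"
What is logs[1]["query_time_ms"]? 467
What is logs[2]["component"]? "notification"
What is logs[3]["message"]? "Invalid request parameters"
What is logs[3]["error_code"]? 548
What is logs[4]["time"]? "2024-01-15T17:07:44.727Z"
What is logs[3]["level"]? "ERROR"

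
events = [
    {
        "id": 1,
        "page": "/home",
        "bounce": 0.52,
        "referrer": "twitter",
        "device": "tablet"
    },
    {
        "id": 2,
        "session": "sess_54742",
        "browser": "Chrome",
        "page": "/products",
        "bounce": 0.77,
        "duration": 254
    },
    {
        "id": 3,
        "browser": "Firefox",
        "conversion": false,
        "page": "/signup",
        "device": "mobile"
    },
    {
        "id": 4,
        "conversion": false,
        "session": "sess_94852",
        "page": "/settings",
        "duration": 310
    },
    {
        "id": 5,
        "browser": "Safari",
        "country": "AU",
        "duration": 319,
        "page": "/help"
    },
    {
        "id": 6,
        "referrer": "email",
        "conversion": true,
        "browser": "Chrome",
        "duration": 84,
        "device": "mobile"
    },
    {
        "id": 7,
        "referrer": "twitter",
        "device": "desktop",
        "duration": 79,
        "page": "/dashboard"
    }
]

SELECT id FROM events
[1, 2, 3, 4, 5, 6, 7]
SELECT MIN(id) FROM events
1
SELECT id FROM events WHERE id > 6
[7]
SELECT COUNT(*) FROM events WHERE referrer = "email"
1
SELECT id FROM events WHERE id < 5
[1, 2, 3, 4]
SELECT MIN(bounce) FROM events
0.52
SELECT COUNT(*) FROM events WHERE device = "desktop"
1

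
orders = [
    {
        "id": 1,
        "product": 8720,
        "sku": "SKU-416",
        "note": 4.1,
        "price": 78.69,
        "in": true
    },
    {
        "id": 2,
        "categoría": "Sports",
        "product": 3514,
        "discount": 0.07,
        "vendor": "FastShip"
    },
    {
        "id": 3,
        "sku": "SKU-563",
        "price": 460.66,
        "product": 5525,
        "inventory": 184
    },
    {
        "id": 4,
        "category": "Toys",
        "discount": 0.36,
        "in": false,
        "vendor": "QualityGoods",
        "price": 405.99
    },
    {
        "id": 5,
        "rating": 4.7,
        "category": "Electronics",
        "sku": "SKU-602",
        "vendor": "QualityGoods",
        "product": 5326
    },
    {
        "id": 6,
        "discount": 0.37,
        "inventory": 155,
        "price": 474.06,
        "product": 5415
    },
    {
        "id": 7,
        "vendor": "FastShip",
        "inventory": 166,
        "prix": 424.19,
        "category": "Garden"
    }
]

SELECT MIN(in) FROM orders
False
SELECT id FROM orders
[1, 2, 3, 4, 5, 6, 7]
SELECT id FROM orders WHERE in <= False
[4]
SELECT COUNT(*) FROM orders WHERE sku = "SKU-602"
1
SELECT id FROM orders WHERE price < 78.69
[]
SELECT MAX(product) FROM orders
8720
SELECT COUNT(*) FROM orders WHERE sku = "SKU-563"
1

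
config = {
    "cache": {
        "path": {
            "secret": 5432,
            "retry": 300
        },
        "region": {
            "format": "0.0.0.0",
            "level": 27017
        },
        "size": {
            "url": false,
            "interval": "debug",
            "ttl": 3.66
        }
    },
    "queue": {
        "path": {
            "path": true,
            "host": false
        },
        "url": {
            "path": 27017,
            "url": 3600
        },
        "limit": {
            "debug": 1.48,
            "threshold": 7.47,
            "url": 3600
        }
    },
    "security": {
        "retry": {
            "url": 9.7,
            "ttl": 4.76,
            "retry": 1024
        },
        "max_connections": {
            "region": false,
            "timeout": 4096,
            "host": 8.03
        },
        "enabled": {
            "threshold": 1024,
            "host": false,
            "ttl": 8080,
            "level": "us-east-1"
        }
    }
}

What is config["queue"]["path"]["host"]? False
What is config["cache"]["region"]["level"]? 27017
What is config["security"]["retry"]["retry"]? 1024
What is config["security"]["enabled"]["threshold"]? 1024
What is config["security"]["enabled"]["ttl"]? 8080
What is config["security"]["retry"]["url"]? 9.7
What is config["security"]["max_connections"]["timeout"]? 4096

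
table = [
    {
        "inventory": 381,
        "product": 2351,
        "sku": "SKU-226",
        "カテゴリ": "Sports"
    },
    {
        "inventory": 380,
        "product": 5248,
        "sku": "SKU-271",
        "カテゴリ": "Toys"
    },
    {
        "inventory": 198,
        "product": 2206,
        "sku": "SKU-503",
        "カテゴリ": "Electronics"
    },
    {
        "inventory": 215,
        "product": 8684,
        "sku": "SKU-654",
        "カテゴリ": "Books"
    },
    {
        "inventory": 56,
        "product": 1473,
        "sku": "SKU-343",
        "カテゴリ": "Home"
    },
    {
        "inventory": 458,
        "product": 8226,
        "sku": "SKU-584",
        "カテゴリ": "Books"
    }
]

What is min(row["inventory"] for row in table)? 56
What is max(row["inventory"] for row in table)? 458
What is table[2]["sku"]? "SKU-503"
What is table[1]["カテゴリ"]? "Toys"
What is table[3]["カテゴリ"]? "Books"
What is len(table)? 6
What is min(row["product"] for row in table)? 1473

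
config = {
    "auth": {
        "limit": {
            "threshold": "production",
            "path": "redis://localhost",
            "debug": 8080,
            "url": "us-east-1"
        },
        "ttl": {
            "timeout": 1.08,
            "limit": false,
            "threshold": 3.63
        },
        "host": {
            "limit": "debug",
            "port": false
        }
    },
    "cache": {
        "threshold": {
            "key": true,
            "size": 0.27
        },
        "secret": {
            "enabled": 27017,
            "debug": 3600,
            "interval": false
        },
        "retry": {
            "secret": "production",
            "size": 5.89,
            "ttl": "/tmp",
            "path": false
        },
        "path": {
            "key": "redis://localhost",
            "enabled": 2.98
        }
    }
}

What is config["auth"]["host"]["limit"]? "debug"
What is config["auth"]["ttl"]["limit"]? False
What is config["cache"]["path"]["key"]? "redis://localhost"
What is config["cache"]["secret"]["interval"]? False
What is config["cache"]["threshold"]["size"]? 0.27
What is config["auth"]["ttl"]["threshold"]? 3.63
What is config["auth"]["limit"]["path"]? "redis://localhost"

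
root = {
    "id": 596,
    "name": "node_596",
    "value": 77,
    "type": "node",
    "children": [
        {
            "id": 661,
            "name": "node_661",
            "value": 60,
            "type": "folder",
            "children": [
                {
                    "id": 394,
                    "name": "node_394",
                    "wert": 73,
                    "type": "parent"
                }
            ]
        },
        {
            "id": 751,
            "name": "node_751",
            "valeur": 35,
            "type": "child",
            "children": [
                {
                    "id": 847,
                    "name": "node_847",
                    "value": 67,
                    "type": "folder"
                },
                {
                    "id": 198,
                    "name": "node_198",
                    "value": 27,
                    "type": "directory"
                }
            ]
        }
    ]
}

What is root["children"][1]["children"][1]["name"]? "node_198"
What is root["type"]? "node"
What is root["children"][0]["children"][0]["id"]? 394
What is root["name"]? "node_596"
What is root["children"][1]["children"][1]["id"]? 198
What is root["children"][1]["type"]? "child"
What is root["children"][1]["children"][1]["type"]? "directory"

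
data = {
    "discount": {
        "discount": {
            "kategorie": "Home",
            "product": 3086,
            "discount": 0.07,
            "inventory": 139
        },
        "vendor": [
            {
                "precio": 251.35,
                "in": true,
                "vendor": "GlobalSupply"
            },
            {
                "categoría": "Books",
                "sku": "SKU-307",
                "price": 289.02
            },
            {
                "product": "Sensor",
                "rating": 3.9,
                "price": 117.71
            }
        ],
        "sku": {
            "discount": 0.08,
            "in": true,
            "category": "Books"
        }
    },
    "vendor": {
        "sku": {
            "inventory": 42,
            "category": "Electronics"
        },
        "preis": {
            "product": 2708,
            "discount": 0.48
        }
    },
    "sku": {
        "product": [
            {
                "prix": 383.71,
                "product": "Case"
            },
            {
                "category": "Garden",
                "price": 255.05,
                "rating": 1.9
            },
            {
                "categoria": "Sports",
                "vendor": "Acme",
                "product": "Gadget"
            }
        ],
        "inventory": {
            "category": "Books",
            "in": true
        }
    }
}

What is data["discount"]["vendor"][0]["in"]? True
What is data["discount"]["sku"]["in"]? True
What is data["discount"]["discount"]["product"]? 3086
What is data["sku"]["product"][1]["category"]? "Garden"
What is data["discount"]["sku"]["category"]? "Books"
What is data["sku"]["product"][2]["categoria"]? "Sports"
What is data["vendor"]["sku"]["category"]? "Electronics"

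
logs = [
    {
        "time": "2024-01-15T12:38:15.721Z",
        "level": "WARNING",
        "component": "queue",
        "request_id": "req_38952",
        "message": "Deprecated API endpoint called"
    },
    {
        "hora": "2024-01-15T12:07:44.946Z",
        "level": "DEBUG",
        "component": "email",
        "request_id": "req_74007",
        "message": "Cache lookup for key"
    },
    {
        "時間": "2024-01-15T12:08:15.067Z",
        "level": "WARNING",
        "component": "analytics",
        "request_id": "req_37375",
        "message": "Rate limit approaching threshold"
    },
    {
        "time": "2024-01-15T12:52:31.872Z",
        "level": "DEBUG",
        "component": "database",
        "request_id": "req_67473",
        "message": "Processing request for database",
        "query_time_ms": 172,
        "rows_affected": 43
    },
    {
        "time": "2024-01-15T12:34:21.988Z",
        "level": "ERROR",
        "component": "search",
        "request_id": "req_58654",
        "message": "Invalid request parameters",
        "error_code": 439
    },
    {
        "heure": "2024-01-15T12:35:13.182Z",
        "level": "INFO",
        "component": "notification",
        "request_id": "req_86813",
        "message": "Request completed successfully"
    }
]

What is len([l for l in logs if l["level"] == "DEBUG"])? 2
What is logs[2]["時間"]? "2024-01-15T12:08:15.067Z"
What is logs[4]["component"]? "search"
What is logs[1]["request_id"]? "req_74007"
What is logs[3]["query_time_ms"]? 172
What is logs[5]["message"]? "Request completed successfully"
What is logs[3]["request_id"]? "req_67473"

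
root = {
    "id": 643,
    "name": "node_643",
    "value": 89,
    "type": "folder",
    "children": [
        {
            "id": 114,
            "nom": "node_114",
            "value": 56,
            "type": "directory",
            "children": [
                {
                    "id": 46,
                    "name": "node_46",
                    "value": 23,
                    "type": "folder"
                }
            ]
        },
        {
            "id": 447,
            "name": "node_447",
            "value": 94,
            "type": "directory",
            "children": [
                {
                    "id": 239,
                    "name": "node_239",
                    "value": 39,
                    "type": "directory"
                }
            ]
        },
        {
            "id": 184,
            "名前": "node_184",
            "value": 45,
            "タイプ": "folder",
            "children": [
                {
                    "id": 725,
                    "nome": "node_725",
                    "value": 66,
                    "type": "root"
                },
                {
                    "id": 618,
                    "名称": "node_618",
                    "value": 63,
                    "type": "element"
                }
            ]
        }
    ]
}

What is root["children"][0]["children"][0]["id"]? 46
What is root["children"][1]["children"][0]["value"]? 39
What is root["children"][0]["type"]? "directory"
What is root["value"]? 89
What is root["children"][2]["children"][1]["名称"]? "node_618"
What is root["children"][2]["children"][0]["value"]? 66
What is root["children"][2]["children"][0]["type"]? "root"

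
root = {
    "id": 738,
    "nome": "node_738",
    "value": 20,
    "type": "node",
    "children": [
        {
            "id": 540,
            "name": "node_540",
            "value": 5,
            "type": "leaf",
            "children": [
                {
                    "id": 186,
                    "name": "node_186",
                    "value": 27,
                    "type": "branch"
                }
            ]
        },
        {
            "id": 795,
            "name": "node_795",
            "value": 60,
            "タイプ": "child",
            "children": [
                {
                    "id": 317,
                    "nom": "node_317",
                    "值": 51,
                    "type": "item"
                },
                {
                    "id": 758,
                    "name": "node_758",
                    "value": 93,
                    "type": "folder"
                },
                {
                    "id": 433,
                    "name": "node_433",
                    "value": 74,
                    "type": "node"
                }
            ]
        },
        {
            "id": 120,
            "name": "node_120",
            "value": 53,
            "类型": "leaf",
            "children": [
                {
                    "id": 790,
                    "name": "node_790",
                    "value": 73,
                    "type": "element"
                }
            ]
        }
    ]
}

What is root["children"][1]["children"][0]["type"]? "item"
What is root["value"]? 20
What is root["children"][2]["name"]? "node_120"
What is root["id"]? 738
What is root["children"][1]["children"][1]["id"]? 758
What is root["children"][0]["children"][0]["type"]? "branch"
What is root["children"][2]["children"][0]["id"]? 790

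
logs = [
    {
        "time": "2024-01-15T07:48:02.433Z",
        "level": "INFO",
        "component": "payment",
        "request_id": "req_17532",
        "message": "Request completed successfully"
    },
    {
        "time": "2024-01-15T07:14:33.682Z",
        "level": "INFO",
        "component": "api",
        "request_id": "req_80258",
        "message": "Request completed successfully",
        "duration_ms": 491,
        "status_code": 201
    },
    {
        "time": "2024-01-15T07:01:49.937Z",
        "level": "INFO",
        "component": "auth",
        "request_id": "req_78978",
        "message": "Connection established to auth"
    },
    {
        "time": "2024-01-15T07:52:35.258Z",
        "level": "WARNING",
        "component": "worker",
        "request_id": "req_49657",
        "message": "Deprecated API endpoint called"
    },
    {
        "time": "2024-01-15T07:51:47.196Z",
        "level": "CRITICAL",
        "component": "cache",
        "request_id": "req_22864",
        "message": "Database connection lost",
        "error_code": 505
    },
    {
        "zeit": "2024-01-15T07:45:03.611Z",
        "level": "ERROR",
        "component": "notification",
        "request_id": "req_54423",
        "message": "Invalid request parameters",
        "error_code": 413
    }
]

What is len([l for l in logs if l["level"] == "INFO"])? 3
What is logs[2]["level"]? "INFO"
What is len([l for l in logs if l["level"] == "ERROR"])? 1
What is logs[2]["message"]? "Connection established to auth"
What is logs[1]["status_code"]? 201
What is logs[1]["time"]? "2024-01-15T07:14:33.682Z"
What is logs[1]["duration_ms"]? 491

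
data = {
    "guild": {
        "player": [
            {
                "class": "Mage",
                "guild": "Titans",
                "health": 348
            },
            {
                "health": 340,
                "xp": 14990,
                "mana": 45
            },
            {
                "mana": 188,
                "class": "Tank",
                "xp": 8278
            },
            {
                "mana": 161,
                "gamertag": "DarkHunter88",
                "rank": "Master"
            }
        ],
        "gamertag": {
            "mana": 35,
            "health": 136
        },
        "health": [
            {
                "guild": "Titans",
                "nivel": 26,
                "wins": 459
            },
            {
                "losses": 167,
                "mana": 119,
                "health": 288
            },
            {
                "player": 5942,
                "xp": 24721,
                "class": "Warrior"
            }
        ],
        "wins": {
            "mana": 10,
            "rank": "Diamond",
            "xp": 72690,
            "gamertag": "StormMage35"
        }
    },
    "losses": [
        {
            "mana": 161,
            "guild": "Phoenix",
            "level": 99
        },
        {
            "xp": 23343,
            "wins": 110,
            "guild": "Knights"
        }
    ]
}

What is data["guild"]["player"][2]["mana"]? 188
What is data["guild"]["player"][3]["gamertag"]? "DarkHunter88"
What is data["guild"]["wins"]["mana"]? 10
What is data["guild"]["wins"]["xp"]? 72690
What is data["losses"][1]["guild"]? "Knights"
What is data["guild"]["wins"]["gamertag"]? "StormMage35"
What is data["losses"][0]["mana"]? 161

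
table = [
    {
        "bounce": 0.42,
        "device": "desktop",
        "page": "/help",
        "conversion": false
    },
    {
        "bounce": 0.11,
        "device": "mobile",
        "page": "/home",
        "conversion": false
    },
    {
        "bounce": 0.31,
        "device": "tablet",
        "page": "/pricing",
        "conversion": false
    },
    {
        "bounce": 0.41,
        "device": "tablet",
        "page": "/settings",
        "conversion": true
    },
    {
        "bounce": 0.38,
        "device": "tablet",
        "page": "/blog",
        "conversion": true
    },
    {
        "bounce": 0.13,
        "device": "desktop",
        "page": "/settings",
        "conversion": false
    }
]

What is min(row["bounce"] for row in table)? 0.11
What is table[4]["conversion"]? True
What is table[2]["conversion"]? False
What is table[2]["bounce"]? 0.31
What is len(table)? 6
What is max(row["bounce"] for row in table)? 0.42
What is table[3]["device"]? "tablet"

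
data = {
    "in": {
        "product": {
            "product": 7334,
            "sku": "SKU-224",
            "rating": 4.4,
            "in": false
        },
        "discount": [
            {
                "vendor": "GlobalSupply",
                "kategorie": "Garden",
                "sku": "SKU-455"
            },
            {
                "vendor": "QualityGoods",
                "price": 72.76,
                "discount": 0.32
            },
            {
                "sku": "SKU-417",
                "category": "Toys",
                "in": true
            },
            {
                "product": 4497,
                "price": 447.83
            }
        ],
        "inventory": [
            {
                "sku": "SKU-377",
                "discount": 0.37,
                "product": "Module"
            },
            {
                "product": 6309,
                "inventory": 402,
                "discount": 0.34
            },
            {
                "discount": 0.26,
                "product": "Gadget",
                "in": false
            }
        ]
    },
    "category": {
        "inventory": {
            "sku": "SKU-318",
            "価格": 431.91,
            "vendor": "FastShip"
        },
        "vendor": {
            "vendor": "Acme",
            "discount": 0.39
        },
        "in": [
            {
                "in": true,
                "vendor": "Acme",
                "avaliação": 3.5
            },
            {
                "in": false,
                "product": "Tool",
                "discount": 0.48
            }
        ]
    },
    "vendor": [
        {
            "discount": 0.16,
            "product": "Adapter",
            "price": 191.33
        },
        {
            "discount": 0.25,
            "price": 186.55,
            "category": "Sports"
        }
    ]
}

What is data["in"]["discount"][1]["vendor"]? "QualityGoods"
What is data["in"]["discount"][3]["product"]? 4497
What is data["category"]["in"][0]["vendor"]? "Acme"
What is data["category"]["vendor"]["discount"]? 0.39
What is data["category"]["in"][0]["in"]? True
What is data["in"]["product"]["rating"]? 4.4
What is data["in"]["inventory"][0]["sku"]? "SKU-377"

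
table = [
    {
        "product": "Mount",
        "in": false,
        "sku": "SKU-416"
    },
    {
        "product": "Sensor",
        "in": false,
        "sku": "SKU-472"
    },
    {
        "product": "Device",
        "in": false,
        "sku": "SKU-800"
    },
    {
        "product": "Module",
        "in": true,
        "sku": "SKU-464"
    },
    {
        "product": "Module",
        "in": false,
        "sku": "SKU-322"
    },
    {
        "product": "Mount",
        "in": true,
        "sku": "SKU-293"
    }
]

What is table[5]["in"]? True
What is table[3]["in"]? True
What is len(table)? 6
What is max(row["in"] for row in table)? True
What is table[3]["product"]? "Module"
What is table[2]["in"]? False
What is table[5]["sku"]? "SKU-293"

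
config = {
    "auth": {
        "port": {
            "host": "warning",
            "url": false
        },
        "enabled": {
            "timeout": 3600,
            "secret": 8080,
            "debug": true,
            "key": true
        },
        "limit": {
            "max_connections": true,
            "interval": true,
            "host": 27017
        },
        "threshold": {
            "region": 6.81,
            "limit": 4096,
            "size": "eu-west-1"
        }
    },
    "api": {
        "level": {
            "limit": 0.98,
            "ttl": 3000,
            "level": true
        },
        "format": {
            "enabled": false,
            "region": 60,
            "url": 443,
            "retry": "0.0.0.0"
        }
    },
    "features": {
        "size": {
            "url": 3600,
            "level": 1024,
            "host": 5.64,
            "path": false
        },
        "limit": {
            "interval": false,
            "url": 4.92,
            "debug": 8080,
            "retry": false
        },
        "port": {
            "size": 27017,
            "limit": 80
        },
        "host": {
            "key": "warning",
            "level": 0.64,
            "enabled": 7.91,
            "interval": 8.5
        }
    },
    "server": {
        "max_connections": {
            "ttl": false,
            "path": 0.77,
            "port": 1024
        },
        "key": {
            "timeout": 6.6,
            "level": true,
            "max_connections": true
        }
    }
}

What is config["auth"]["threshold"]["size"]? "eu-west-1"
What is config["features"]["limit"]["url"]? 4.92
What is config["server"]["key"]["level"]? True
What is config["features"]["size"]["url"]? 3600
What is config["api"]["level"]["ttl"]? 3000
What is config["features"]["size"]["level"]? 1024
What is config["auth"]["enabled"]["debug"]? True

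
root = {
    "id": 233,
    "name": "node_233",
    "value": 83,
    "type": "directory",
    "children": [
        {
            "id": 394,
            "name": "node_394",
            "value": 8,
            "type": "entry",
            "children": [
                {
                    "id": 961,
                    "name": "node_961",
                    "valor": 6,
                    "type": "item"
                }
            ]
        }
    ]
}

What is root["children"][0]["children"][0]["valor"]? 6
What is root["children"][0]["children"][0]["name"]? "node_961"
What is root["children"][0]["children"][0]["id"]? 961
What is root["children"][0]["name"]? "node_394"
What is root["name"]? "node_233"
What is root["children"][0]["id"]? 394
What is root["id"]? 233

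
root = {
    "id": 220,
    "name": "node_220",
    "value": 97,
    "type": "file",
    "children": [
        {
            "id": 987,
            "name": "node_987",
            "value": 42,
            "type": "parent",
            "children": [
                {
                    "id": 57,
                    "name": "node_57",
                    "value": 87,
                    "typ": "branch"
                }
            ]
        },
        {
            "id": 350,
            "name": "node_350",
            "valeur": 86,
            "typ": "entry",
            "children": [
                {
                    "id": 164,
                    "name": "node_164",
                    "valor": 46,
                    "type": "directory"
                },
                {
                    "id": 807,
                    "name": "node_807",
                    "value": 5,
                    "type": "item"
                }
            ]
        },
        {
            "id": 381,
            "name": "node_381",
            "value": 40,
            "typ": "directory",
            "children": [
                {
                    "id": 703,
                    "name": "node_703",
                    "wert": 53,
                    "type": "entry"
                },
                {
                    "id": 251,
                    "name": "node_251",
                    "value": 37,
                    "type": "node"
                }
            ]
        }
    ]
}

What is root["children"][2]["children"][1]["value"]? 37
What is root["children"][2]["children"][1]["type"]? "node"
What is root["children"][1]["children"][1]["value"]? 5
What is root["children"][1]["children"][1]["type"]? "item"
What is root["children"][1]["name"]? "node_350"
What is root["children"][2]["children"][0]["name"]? "node_703"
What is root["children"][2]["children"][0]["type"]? "entry"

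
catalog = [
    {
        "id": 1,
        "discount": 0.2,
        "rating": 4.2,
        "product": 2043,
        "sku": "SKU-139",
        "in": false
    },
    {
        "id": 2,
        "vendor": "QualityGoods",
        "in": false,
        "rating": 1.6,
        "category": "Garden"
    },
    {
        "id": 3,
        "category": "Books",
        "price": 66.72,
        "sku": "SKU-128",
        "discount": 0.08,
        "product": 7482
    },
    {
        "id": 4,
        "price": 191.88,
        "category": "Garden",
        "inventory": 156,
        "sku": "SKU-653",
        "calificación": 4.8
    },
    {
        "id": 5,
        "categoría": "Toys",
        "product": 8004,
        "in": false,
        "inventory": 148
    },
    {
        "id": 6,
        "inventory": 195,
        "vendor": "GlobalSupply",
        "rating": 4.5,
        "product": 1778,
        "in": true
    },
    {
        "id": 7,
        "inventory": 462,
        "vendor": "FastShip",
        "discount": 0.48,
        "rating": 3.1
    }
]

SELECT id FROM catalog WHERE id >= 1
[1, 2, 3, 4, 5, 6, 7]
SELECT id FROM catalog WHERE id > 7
[]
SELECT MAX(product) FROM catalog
8004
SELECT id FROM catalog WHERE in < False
[]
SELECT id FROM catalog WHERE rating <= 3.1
[2, 7]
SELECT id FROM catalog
[1, 2, 3, 4, 5, 6, 7]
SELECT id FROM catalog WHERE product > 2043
[3, 5]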